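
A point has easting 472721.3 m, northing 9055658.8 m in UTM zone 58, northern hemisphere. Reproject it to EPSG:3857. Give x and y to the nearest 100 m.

Unproject from UTM 58N (λ₀ = 165°) → φ = 81.55599973°, λ = 163.33580086°.
Web Mercator (R = 6378137 m): x = 18182458.180 m, y = 16622099.333 m.

x 18182500 m, y 16622100 m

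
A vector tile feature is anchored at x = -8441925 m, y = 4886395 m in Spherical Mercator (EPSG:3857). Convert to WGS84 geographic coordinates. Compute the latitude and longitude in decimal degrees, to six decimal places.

R = 6378137 m. λ = x/R = -75.83510255°.
φ = 2·arctan(exp(y/R)) − 90° = 2·arctan(2.15139) − 90° = 40.14060018°.

lat 40.140600°, lon -75.835103°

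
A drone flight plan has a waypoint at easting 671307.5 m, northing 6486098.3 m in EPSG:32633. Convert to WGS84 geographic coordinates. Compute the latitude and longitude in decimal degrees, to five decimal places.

lat 58.48180°, lon 17.93830°

Zone 33N: λ₀ = 15°, k₀ = 0.9996, false easting 500000 m.
Meridian distance M = (N − FN)/k₀ = 6488693.8 m.
Inverse transverse Mercator on WGS84 gives φ = 58.48179982°, λ = 17.93829973°.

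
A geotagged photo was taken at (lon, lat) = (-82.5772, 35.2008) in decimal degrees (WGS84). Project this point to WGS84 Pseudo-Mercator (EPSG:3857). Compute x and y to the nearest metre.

Web Mercator is spherical with R = a = 6378137 m.
x = R·λ = 6378137 × -1.441244027 = -9192451.855 m.
y = R·ln tan(π/4 + φ/2) = 6378137 × 0.657120199 = 4191202.655 m.

x -9192452 m, y 4191203 m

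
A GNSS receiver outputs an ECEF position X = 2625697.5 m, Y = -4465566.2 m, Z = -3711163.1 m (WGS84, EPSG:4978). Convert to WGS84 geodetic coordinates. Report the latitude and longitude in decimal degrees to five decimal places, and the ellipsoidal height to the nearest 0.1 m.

λ = atan2(Y, X) = -59.54500027°; p = √(X²+Y²) = 5180305.9 m.
Bowring's method on WGS84 (a = 6378137 m, b = 6356752.314 m) gives φ = -35.80009986°, h = 1604.233 m.

lat -35.80010°, lon -59.54500°, h 1604.2 m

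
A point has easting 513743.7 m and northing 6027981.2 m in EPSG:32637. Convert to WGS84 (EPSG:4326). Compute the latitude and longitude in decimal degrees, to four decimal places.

lat 54.3994°, lon 39.2117°

Zone 37N: λ₀ = 39°, k₀ = 0.9996, false easting 500000 m.
Meridian distance M = (N − FN)/k₀ = 6030393.4 m.
Inverse transverse Mercator on WGS84 gives φ = 54.39939976°, λ = 39.21170068°.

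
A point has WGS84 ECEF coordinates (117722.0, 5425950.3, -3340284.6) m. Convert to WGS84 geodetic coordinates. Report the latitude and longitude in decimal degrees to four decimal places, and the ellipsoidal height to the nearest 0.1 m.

lat -31.7830°, lon 88.7571°, h 537.3 m

λ = atan2(Y, X) = 88.75709961°; p = √(X²+Y²) = 5427227.2 m.
Bowring's method on WGS84 (a = 6378137 m, b = 6356752.314 m) gives φ = -31.78300019°, h = 537.306 m.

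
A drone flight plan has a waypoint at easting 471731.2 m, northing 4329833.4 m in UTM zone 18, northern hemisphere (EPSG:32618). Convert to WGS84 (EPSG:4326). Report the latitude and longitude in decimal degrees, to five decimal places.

lat 39.11720°, lon -75.32700°

Zone 18N: λ₀ = -75°, k₀ = 0.9996, false easting 500000 m.
Meridian distance M = (N − FN)/k₀ = 4331566.0 m.
Inverse transverse Mercator on WGS84 gives φ = 39.11719983°, λ = -75.32700043°.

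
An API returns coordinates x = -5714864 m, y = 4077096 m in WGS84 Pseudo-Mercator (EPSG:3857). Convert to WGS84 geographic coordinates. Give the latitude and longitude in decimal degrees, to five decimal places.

lat 34.35890°, lon -51.33750°

R = 6378137 m. λ = x/R = -51.33749678°.
φ = 2·arctan(exp(y/R)) − 90° = 2·arctan(1.89502) − 90° = 34.35890045°.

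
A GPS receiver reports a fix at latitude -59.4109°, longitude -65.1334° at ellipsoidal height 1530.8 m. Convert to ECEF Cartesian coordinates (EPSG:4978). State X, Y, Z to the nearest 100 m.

X 1368600 m, Y -2952800 m, Z -5468700 m

WGS84: a = 6378137 m, e² = 0.006694380; N(φ) = a/√(1−e²sin²φ) = 6394016.523 m.
X = (N+h)·cosφ·cosλ = 1368561.505 m; Y = (N+h)·cosφ·sinλ = -2952819.426 m; Z = (N(1−e²)+h)·sinφ = -5468688.289 m.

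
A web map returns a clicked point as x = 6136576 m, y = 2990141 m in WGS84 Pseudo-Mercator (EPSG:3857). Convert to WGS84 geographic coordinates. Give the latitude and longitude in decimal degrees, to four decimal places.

R = 6378137 m. λ = x/R = 55.12580013°.
φ = 2·arctan(exp(y/R)) − 90° = 2·arctan(1.59809) − 90° = 25.92779670°.

lat 25.9278°, lon 55.1258°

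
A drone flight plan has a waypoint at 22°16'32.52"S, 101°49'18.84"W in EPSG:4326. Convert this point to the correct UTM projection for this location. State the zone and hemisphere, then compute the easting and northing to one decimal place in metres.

Zone 14S: E 209203.1 m, N 7533940.4 m

Longitude -101.8219° lies in the 6° band [-102°, -96°), giving zone 14; latitude is south of the equator, so 14S.
Zone 14 central meridian λ₀ = 6×14 − 183 = -99°; Δλ = -2.8219°.
Transverse Mercator on WGS84 with k₀ = 0.9996 gives E = 209203.122 m, N = 7533940.388 m.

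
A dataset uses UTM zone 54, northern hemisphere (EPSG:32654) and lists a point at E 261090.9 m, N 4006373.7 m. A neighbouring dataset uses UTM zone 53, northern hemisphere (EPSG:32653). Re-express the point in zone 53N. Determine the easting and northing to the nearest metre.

UTM 54N → geographic: φ = 36.17269981°, λ = 138.34370016°.
UTM 53N (λ₀ = 135°) forward: E = 800753.514 m, N = 4008286.728 m.

E 800754 m, N 4008287 m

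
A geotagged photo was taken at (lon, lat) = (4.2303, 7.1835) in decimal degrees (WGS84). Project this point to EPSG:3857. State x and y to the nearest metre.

Web Mercator is spherical with R = a = 6378137 m.
x = R·λ = 6378137 × 0.073832663 = 470914.842 m.
y = R·ln tan(π/4 + φ/2) = 6378137 × 0.125705489 = 801766.828 m.

x 470915 m, y 801767 m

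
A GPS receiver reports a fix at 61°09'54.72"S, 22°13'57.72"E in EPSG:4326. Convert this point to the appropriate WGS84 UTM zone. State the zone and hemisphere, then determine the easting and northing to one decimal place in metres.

Zone 34S: E 566322.3 m, N 3218186.7 m

Longitude 22.2327° lies in the 6° band [18°, 24°), giving zone 34; latitude is south of the equator, so 34S.
Zone 34 central meridian λ₀ = 6×34 − 183 = 21°; Δλ = +1.2327°.
Transverse Mercator on WGS84 with k₀ = 0.9996 gives E = 566322.344 m, N = 3218186.668 m.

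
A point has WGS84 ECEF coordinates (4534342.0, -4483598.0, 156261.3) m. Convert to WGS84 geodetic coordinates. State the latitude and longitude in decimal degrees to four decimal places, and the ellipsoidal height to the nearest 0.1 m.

λ = atan2(Y, X) = -44.67759972°; p = √(X²+Y²) = 6376747.5 m.
Bowring's method on WGS84 (a = 6378137 m, b = 6356752.314 m) gives φ = 1.41319999°, h = 537.670 m.

lat 1.4132°, lon -44.6776°, h 537.7 m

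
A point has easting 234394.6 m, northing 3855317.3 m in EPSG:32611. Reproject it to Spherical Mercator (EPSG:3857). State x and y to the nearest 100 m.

Unproject from UTM 11N (λ₀ = -117°) → φ = 34.80550026°, λ = -119.90340041°.
Web Mercator (R = 6378137 m): x = -13347585.478 m, y = 4137480.720 m.

x -13347600 m, y 4137500 m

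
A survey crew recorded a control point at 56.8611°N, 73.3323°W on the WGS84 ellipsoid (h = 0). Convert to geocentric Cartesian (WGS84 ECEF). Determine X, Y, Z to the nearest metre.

X 1002424 m, Y -3348109 m, Z 5317460 m

WGS84: a = 6378137 m, e² = 0.006694380; N(φ) = a/√(1−e²sin²φ) = 6393158.666 m.
X = (N+h)·cosφ·cosλ = 1002423.864 m; Y = (N+h)·cosφ·sinλ = -3348109.111 m; Z = (N(1−e²)+h)·sinφ = 5317460.063 m.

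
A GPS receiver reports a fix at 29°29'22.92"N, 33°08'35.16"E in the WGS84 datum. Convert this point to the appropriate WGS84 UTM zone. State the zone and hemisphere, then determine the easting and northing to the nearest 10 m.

Zone 36N: E 513870 m, N 3262250 m

Longitude 33.1431° lies in the 6° band [30°, 36°), giving zone 36; latitude is north of the equator, so 36N.
Zone 36 central meridian λ₀ = 6×36 − 183 = 33°; Δλ = +0.1431°.
Transverse Mercator on WGS84 with k₀ = 0.9996 gives E = 513871.736 m, N = 3262250.692 m.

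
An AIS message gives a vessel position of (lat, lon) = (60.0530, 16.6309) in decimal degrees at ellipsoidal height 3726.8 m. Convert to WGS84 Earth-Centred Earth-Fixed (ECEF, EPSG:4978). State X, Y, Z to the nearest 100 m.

X 3060200 m, Y 914100 m, Z 5506700 m

WGS84: a = 6378137 m, e² = 0.006694380; N(φ) = a/√(1−e²sin²φ) = 6394226.397 m.
X = (N+h)·cosφ·cosλ = 3060245.891 m; Y = (N+h)·cosφ·sinλ = 914096.297 m; Z = (N(1−e²)+h)·sinφ = 5506656.432 m.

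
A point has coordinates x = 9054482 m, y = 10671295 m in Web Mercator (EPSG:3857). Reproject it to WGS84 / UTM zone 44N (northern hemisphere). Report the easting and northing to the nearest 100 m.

E 513700 m, N 7625700 m

Web Mercator inverse (R = 6378137 m) → φ = 68.74260127°, λ = 81.33779570°.
UTM 44N forward: E = 513667.653 m, N = 7625699.008 m.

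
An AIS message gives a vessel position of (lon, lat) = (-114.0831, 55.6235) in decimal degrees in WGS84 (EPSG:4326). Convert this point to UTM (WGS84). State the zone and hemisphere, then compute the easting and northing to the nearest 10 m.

Longitude -114.0831° lies in the 6° band [-120°, -114°), giving zone 11; latitude is north of the equator, so 11N.
Zone 11 central meridian λ₀ = 6×11 − 183 = -117°; Δλ = +2.9169°.
Transverse Mercator on WGS84 with k₀ = 0.9996 gives E = 683656.533 m, N = 6168037.248 m.

Zone 11N: E 683660 m, N 6168040 m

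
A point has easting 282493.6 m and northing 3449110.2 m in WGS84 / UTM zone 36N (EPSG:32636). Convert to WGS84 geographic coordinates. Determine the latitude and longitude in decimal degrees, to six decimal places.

lat 31.155800°, lon 30.718200°

Zone 36N: λ₀ = 33°, k₀ = 0.9996, false easting 500000 m.
Meridian distance M = (N − FN)/k₀ = 3450490.4 m.
Inverse transverse Mercator on WGS84 gives φ = 31.15580004°, λ = 30.71820009°.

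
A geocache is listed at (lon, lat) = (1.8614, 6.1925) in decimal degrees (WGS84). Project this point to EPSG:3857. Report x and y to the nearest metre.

x 207210 m, y 690692 m

Web Mercator is spherical with R = a = 6378137 m.
x = R·λ = 6378137 × 0.032487559 = 207210.100 m.
y = R·ln tan(π/4 + φ/2) = 6378137 × 0.108290547 = 690691.942 m.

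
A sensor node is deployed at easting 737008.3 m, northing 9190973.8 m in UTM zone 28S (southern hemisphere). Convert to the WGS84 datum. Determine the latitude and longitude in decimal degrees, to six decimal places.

Zone 28S: λ₀ = -15°, k₀ = 0.9996, false easting 500000 m, false northing 10000000 m.
Meridian distance M = (N − FN)/k₀ = -809349.9 m.
Inverse transverse Mercator on WGS84 gives φ = -7.31400019°, λ = -12.85319955°.

lat -7.314000°, lon -12.853200°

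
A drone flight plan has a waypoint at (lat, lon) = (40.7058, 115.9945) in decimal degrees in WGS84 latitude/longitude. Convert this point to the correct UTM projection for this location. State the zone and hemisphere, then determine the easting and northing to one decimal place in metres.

Longitude 115.9945° lies in the 6° band [114°, 120°), giving zone 50; latitude is north of the equator, so 50N.
Zone 50 central meridian λ₀ = 6×50 − 183 = 117°; Δλ = -1.0055°.
Transverse Mercator on WGS84 with k₀ = 0.9996 gives E = 415060.357 m, N = 4506585.010 m.

Zone 50N: E 415060.4 m, N 4506585.0 m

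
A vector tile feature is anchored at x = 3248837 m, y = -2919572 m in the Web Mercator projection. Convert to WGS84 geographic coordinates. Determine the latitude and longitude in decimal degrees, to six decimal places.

lat -25.356301°, lon 29.184799°

R = 6378137 m. λ = x/R = 29.18479933°.
φ = 2·arctan(exp(y/R)) − 90° = 2·arctan(0.63271) − 90° = -25.35630073°.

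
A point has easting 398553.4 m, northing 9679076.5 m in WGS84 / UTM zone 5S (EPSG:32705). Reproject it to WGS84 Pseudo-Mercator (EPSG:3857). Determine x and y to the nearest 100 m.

Unproject from UTM 5S (λ₀ = -153°) → φ = -2.90310034°, λ = -153.91280000°.
Web Mercator (R = 6378137 m): x = -17133494.523 m, y = -323310.020 m.

x -17133500 m, y -323300 m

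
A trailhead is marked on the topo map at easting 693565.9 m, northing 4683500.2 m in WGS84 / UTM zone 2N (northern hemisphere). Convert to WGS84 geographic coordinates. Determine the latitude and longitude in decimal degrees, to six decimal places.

Zone 2N: λ₀ = -171°, k₀ = 0.9996, false easting 500000 m.
Meridian distance M = (N − FN)/k₀ = 4685374.3 m.
Inverse transverse Mercator on WGS84 gives φ = 42.27969969°, λ = -168.65249994°.

lat 42.279700°, lon -168.652500°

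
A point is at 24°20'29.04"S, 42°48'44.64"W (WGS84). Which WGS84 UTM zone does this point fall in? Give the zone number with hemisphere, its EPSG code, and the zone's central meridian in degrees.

Zone 23S (EPSG:32723), central meridian -45°

UTM zone = ⌊(λ + 180)/6⌋ + 1; -42.8124° ∈ [-48°, -42°) → zone 23.
Hemisphere: S (φ < 0).
Central meridian λ₀ = 6×23 − 183 = -45°.
EPSG code: 32723.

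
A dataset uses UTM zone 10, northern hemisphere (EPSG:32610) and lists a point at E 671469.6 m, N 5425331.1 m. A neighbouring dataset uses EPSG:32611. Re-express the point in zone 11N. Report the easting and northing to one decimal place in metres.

UTM 10N → geographic: φ = 48.95710019°, λ = -120.65760021°.
UTM 11N (λ₀ = -117°) forward: E = 232269.131 m, N = 5429136.168 m.

E 232269.1 m, N 5429136.2 m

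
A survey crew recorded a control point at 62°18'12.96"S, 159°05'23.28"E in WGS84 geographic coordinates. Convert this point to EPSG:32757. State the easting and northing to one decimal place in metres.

Zone 57 central meridian λ₀ = 6×57 − 183 = 159°; Δλ = +0.0898°.
Transverse Mercator on WGS84 with k₀ = 0.9996 gives E = 504656.609 m, N = 3091994.531 m.

E 504656.6 m, N 3091994.5 m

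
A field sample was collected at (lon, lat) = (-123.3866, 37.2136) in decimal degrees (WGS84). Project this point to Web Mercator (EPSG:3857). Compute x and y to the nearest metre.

x -13735333 m, y 4468922 m

Web Mercator is spherical with R = a = 6378137 m.
x = R·λ = 6378137 × -2.153502423 = -13735333.483 m.
y = R·ln tan(π/4 + φ/2) = 6378137 × 0.700662567 = 4468921.841 m.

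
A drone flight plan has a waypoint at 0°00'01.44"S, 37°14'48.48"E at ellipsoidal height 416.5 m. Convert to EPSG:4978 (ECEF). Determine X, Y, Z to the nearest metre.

WGS84: a = 6378137 m, e² = 0.006694380; N(φ) = a/√(1−e²sin²φ) = 6378137.000 m.
X = (N+h)·cosφ·cosλ = 5077556.985 m; Y = (N+h)·cosφ·sinλ = 3860616.508 m; Z = (N(1−e²)+h)·sinφ = -44.233 m.

X 5077557 m, Y 3860617 m, Z -44 m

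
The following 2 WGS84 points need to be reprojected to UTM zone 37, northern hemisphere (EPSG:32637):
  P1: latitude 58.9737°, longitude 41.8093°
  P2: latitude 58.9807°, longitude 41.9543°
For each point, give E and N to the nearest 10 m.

UTM zone 37N: λ₀ = 39°, k₀ = 0.9996.
P1 (58.9737°, 41.8093°) → (661493.515, 6540517.254) m.
P2 (58.9807°, 41.9543°) → (669791.057, 6541655.640) m.

P1: E 661490 m, N 6540520 m; P2: E 669790 m, N 6541660 m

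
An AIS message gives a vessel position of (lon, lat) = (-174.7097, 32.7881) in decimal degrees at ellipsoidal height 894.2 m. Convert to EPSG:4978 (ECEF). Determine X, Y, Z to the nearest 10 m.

WGS84: a = 6378137 m, e² = 0.006694380; N(φ) = a/√(1−e²sin²φ) = 6384406.964 m.
X = (N+h)·cosφ·cosλ = -5345123.299 m; Y = (N+h)·cosφ·sinλ = -494939.410 m; Z = (N(1−e²)+h)·sinφ = 3434710.285 m.

X -5345120 m, Y -494940 m, Z 3434710 m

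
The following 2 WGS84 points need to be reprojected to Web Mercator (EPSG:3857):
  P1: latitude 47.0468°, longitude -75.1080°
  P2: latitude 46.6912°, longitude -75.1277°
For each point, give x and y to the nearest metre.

P1: x -8360984 m, y 5949716 m; P2: x -8363177 m, y 5891815 m

Web Mercator: x = R·λ, y = R·ln tan(π/4+φ/2), R = 6378137 m.
P1 (47.0468°, -75.1080°) → (-8360984.315, 5949716.372) m.
P2 (46.6912°, -75.1277°) → (-8363177.308, 5891814.910) m.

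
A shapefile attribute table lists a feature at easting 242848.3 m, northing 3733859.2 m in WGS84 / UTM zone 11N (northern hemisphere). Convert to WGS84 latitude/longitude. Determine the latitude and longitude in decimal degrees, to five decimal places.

Zone 11N: λ₀ = -117°, k₀ = 0.9996, false easting 500000 m.
Meridian distance M = (N − FN)/k₀ = 3735353.3 m.
Inverse transverse Mercator on WGS84 gives φ = 33.71360029°, λ = -119.77490009°.

lat 33.71360°, lon -119.77490°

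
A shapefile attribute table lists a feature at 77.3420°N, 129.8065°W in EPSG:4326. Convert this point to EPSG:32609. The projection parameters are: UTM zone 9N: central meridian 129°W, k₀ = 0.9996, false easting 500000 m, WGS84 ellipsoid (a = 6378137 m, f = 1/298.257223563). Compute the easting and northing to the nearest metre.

E 480272 m, N 8585074 m

Zone 9 central meridian λ₀ = 6×9 − 183 = -129°; Δλ = -0.8065°.
Transverse Mercator on WGS84 with k₀ = 0.9996 gives E = 480272.091 m, N = 8585073.674 m.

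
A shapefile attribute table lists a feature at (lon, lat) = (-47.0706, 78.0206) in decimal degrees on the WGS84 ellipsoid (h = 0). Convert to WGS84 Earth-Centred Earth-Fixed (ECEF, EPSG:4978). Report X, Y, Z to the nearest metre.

WGS84: a = 6378137 m, e² = 0.006694380; N(φ) = a/√(1−e²sin²φ) = 6398664.782 m.
X = (N+h)·cosφ·cosλ = 904569.141 m; Y = (N+h)·cosφ·sinλ = -972431.203 m; Z = (N(1−e²)+h)·sinφ = 6217414.270 m.

X 904569 m, Y -972431 m, Z 6217414 m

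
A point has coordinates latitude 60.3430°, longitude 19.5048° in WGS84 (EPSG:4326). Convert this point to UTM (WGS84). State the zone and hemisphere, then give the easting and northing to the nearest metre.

Zone 34N: E 417471 m, N 6690547 m

Longitude 19.5048° lies in the 6° band [18°, 24°), giving zone 34; latitude is north of the equator, so 34N.
Zone 34 central meridian λ₀ = 6×34 − 183 = 21°; Δλ = -1.4952°.
Transverse Mercator on WGS84 with k₀ = 0.9996 gives E = 417470.796 m, N = 6690547.180 m.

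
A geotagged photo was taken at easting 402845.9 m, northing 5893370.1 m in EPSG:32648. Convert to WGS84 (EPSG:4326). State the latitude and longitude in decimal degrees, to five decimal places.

lat 53.18080°, lon 103.54620°

Zone 48N: λ₀ = 105°, k₀ = 0.9996, false easting 500000 m.
Meridian distance M = (N − FN)/k₀ = 5895728.4 m.
Inverse transverse Mercator on WGS84 gives φ = 53.18079955°, λ = 103.54619963°.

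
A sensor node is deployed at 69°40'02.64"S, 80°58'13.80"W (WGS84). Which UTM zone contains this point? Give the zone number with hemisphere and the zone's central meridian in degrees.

UTM zone = ⌊(λ + 180)/6⌋ + 1; -80.9705° ∈ [-84°, -78°) → zone 17.
Hemisphere: S (φ < 0).
Central meridian λ₀ = 6×17 − 183 = -81°.

Zone 17S, central meridian -81°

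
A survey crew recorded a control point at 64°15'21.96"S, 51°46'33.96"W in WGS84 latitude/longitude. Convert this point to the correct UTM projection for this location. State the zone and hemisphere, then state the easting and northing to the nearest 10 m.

Longitude -51.7761° lies in the 6° band [-54°, -48°), giving zone 22; latitude is south of the equator, so 22S.
Zone 22 central meridian λ₀ = 6×22 − 183 = -51°; Δλ = -0.7761°.
Transverse Mercator on WGS84 with k₀ = 0.9996 gives E = 462387.804 m, N = 2874217.944 m.

Zone 22S: E 462390 m, N 2874220 m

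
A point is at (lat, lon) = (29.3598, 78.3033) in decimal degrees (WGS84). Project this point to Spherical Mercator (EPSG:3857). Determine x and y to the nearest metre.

x 8716683 m, y 3421521 m

Web Mercator is spherical with R = a = 6378137 m.
x = R·λ = 6378137 × 1.366650400 = 8716683.483 m.
y = R·ln tan(π/4 + φ/2) = 6378137 × 0.536445157 = 3421520.703 m.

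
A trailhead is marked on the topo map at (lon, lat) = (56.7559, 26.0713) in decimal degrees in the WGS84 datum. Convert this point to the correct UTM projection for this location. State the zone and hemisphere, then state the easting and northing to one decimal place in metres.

Longitude 56.7559° lies in the 6° band [54°, 60°), giving zone 40; latitude is north of the equator, so 40N.
Zone 40 central meridian λ₀ = 6×40 − 183 = 57°; Δλ = -0.2441°.
Transverse Mercator on WGS84 with k₀ = 0.9996 gives E = 475585.761 m, N = 2883602.758 m.

Zone 40N: E 475585.8 m, N 2883602.8 m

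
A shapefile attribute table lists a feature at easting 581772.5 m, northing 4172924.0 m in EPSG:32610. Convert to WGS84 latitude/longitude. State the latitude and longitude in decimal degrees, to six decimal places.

Zone 10N: λ₀ = -123°, k₀ = 0.9996, false easting 500000 m.
Meridian distance M = (N − FN)/k₀ = 4174593.8 m.
Inverse transverse Mercator on WGS84 gives φ = 37.69990033°, λ = -122.07239965°.

lat 37.699900°, lon -122.072400°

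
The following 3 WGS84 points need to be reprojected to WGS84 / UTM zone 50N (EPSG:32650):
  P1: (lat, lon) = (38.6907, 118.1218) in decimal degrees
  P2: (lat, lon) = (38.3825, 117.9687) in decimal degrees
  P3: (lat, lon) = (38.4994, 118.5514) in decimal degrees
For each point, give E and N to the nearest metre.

UTM zone 50N: λ₀ = 117°, k₀ = 0.9996.
P1 (38.6907°, 118.1218°) → (597561.499, 4283051.222) m.
P2 (38.3825°, 117.9687°) → (584606.557, 4248699.686) m.
P3 (38.4994°, 118.5514°) → (635283.662, 4262367.152) m.

P1: E 597561 m, N 4283051 m; P2: E 584607 m, N 4248700 m; P3: E 635284 m, N 4262367 m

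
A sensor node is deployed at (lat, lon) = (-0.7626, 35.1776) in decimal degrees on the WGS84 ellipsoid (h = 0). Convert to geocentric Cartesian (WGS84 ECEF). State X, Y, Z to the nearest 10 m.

WGS84: a = 6378137 m, e² = 0.006694380; N(φ) = a/√(1−e²sin²φ) = 6378140.782 m.
X = (N+h)·cosφ·cosλ = 5212840.401 m; Y = (N+h)·cosφ·sinλ = 3674203.113 m; Z = (N(1−e²)+h)·sinφ = -84321.503 m.

X 5212840 m, Y 3674200 m, Z -84320 m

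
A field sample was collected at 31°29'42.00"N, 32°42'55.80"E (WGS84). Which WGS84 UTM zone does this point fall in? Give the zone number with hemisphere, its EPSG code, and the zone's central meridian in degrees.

Zone 36N (EPSG:32636), central meridian 33°

UTM zone = ⌊(λ + 180)/6⌋ + 1; 32.7155° ∈ [30°, 36°) → zone 36.
Hemisphere: N (φ ≥ 0).
Central meridian λ₀ = 6×36 − 183 = 33°.
EPSG code: 32636.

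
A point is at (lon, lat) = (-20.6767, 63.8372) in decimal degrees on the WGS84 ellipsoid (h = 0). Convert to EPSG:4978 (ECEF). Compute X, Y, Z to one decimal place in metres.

WGS84: a = 6378137 m, e² = 0.006694380; N(φ) = a/√(1−e²sin²φ) = 6395405.215 m.
X = (N+h)·cosφ·cosλ = 2638247.429 m; Y = (N+h)·cosφ·sinλ = -995684.754 m; Z = (N(1−e²)+h)·sinφ = 5701736.079 m.

X 2638247.4 m, Y -995684.8 m, Z 5701736.1 m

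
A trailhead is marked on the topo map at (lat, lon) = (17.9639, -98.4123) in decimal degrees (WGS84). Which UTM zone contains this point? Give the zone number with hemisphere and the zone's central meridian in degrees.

Zone 14N, central meridian -99°

UTM zone = ⌊(λ + 180)/6⌋ + 1; -98.4123° ∈ [-102°, -96°) → zone 14.
Hemisphere: N (φ ≥ 0).
Central meridian λ₀ = 6×14 − 183 = -99°.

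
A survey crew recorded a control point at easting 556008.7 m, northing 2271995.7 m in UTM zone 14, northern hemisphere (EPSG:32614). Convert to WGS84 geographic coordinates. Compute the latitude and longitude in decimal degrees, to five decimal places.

Zone 14N: λ₀ = -99°, k₀ = 0.9996, false easting 500000 m.
Meridian distance M = (N − FN)/k₀ = 2272904.9 m.
Inverse transverse Mercator on WGS84 gives φ = 20.54599987°, λ = -98.46269983°.

lat 20.54600°, lon -98.46270°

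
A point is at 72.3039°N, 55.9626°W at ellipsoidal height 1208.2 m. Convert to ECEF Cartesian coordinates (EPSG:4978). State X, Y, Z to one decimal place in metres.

WGS84: a = 6378137 m, e² = 0.006694380; N(φ) = a/√(1−e²sin²φ) = 6397602.020 m.
X = (N+h)·cosφ·cosλ = 1088702.060 m; Y = (N+h)·cosφ·sinλ = -1611796.717 m; Z = (N(1−e²)+h)·sinφ = 6055230.979 m.

X 1088702.1 m, Y -1611796.7 m, Z 6055231.0 m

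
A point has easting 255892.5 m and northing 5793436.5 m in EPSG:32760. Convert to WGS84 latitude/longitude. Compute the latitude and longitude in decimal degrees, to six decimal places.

Zone 60S: λ₀ = 177°, k₀ = 0.9996, false easting 500000 m, false northing 10000000 m.
Meridian distance M = (N − FN)/k₀ = -4208246.8 m.
Inverse transverse Mercator on WGS84 gives φ = -37.97390022°, λ = 174.22089964°.

lat -37.973900°, lon 174.220900°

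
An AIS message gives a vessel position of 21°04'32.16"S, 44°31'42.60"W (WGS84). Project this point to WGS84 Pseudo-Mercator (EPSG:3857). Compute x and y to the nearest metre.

x -4956890 m, y -2400895 m

Web Mercator is spherical with R = a = 6378137 m.
x = R·λ = 6378137 × -0.777168936 = -4956889.946 m.
y = R·ln tan(π/4 + φ/2) = 6378137 × -0.376425807 = -2400895.366 m.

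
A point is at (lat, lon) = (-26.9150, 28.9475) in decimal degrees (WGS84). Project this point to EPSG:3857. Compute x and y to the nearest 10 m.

x 3222420 m, y -3112860 m

Web Mercator is spherical with R = a = 6378137 m.
x = R·λ = 6378137 × 0.505229185 = 3222420.960 m.
y = R·ln tan(π/4 + φ/2) = 6378137 × -0.488050998 = -3112856.130 m.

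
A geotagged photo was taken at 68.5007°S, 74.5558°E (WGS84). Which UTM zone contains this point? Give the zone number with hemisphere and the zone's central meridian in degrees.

Zone 43S, central meridian 75°

UTM zone = ⌊(λ + 180)/6⌋ + 1; 74.5558° ∈ [72°, 78°) → zone 43.
Hemisphere: S (φ < 0).
Central meridian λ₀ = 6×43 − 183 = 75°.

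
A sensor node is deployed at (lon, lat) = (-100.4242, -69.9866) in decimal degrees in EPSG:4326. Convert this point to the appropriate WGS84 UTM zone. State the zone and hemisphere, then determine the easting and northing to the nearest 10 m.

Zone 14S: E 445610 m, N 2234990 m

Longitude -100.4242° lies in the 6° band [-102°, -96°), giving zone 14; latitude is south of the equator, so 14S.
Zone 14 central meridian λ₀ = 6×14 − 183 = -99°; Δλ = -1.4242°.
Transverse Mercator on WGS84 with k₀ = 0.9996 gives E = 445605.868 m, N = 2234985.943 m.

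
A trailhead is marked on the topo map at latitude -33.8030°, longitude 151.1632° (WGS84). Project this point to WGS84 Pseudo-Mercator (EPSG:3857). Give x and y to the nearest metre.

x 16827410 m, y -4002380 m

Web Mercator is spherical with R = a = 6378137 m.
x = R·λ = 6378137 × 2.638295548 = 16827410.451 m.
y = R·ln tan(π/4 + φ/2) = 6378137 × -0.627515576 = -4002380.314 m.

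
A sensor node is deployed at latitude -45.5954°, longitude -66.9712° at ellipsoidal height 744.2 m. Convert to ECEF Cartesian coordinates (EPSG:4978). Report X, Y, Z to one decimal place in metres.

X 1749058.3 m, Y -4114771.4 m, Z -4534426.3 m

WGS84: a = 6378137 m, e² = 0.006694380; N(φ) = a/√(1−e²sin²φ) = 6389061.255 m.
X = (N+h)·cosφ·cosλ = 1749058.330 m; Y = (N+h)·cosφ·sinλ = -4114771.400 m; Z = (N(1−e²)+h)·sinφ = -4534426.311 m.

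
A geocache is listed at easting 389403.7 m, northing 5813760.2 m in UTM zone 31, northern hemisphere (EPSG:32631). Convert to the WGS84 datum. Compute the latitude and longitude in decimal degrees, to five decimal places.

lat 52.46280°, lon 1.37210°

Zone 31N: λ₀ = 3°, k₀ = 0.9996, false easting 500000 m.
Meridian distance M = (N − FN)/k₀ = 5816086.6 m.
Inverse transverse Mercator on WGS84 gives φ = 52.46280023°, λ = 1.37209962°.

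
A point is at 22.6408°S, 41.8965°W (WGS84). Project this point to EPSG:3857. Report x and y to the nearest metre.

Web Mercator is spherical with R = a = 6378137 m.
x = R·λ = 6378137 × -0.731231870 = -4663897.046 m.
y = R·ln tan(π/4 + φ/2) = 6378137 × -0.405860973 = -2588636.886 m.

x -4663897 m, y -2588637 m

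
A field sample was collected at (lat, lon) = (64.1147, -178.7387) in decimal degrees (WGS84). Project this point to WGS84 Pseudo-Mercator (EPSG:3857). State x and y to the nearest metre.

x -19897101 m, y 9378951 m

Web Mercator is spherical with R = a = 6378137 m.
x = R·λ = 6378137 × -3.119578816 = -19897101.069 m.
y = R·ln tan(π/4 + φ/2) = 6378137 × 1.470484395 = 9378950.926 m.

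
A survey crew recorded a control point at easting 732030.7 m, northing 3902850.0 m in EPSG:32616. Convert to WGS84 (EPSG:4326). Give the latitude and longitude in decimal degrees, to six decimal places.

lat 35.241900°, lon -84.449999°

Zone 16N: λ₀ = -87°, k₀ = 0.9996, false easting 500000 m.
Meridian distance M = (N − FN)/k₀ = 3904411.8 m.
Inverse transverse Mercator on WGS84 gives φ = 35.24190030°, λ = -84.44999944°.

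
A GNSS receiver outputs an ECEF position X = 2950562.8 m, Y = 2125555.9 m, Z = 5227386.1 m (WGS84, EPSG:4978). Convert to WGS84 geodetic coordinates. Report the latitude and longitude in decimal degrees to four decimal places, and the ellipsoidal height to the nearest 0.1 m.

λ = atan2(Y, X) = 35.76860046°; p = √(X²+Y²) = 3636455.5 m.
Bowring's method on WGS84 (a = 6378137 m, b = 6356752.314 m) gives φ = 55.35549988°, h = 4136.474 m.

lat 55.3555°, lon 35.7686°, h 4136.5 m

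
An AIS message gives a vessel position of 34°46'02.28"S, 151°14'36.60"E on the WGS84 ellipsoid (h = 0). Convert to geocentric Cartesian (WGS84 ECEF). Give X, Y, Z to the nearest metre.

WGS84: a = 6378137 m, e² = 0.006694380; N(φ) = a/√(1−e²sin²φ) = 6385090.552 m.
X = (N+h)·cosφ·cosλ = -4598313.003 m; Y = (N+h)·cosφ·sinλ = 2523399.616 m; Z = (N(1−e²)+h)·sinφ = -3616690.181 m.

X -4598313 m, Y 2523400 m, Z -3616690 m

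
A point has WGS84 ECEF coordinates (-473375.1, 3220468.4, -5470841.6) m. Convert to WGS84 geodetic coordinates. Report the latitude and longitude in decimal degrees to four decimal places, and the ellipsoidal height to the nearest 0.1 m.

lat -59.4167°, lon 98.3620°, h 3650.1 m

λ = atan2(Y, X) = 98.36199927°; p = √(X²+Y²) = 3255073.1 m.
Bowring's method on WGS84 (a = 6378137 m, b = 6356752.314 m) gives φ = -59.41669977°, h = 3650.083 m.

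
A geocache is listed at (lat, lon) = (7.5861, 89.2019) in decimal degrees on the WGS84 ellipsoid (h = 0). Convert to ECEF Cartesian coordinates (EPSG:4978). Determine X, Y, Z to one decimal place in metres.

X 88068.8 m, Y 6322068.4 m, Z 836427.6 m

WGS84: a = 6378137 m, e² = 0.006694380; N(φ) = a/√(1−e²sin²φ) = 6378509.104 m.
X = (N+h)·cosφ·cosλ = 88068.776 m; Y = (N+h)·cosφ·sinλ = 6322068.434 m; Z = (N(1−e²)+h)·sinφ = 836427.625 m.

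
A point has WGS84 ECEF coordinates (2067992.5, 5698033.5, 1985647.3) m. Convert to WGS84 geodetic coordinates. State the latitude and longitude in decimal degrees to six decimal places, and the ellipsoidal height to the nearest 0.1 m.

lat 18.251500°, lon 70.052600°, h 2578.9 m

λ = atan2(Y, X) = 70.05260040°; p = √(X²+Y²) = 6061697.7 m.
Bowring's method on WGS84 (a = 6378137 m, b = 6356752.314 m) gives φ = 18.25150036°, h = 2578.915 m.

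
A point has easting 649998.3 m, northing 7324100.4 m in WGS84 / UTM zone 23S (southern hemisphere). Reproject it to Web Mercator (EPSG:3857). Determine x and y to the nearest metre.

x -4844980 m, y -2776407 m

Unproject from UTM 23S (λ₀ = -45°) → φ = -24.18859971°, λ = -43.52320007°.
Web Mercator (R = 6378137 m): x = -4844980.469 m, y = -2776406.704 m.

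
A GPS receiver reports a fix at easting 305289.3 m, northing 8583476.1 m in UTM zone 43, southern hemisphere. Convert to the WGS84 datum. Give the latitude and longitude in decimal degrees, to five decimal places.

lat -12.80750°, lon 73.20610°

Zone 43S: λ₀ = 75°, k₀ = 0.9996, false easting 500000 m, false northing 10000000 m.
Meridian distance M = (N − FN)/k₀ = -1417090.7 m.
Inverse transverse Mercator on WGS84 gives φ = -12.80750007°, λ = 73.20609982°.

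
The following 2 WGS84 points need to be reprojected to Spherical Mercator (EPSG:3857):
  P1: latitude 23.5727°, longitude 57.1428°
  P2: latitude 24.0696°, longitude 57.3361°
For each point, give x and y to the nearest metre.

Web Mercator: x = R·λ, y = R·ln tan(π/4+φ/2), R = 6378137 m.
P1 (23.5727°, 57.1428°) → (6361107.399, 2701425.517) m.
P2 (24.0696°, 57.3361°) → (6382625.456, 2761891.469) m.

P1: x 6361107 m, y 2701426 m; P2: x 6382625 m, y 2761891 m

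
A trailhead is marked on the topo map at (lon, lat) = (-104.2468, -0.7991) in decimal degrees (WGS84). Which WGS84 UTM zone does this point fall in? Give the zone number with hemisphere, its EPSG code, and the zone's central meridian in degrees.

UTM zone = ⌊(λ + 180)/6⌋ + 1; -104.2468° ∈ [-108°, -102°) → zone 13.
Hemisphere: S (φ < 0).
Central meridian λ₀ = 6×13 − 183 = -105°.
EPSG code: 32713.

Zone 13S (EPSG:32713), central meridian -105°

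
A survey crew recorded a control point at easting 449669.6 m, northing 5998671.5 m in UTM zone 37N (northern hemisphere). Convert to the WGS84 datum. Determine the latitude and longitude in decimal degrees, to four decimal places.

Zone 37N: λ₀ = 39°, k₀ = 0.9996, false easting 500000 m.
Meridian distance M = (N − FN)/k₀ = 6001071.9 m.
Inverse transverse Mercator on WGS84 gives φ = 54.13369966°, λ = 38.22970008°.

lat 54.1337°, lon 38.2297°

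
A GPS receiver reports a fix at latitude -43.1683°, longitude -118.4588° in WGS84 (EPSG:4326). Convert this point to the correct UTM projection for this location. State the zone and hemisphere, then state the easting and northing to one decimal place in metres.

Zone 11S: E 381419.8 m, N 5219462.6 m

Longitude -118.4588° lies in the 6° band [-120°, -114°), giving zone 11; latitude is south of the equator, so 11S.
Zone 11 central meridian λ₀ = 6×11 − 183 = -117°; Δλ = -1.4588°.
Transverse Mercator on WGS84 with k₀ = 0.9996 gives E = 381419.819 m, N = 5219462.616 m.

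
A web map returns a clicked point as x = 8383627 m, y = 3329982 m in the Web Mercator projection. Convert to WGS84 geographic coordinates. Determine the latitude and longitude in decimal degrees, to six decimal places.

R = 6378137 m. λ = x/R = 75.31140270°.
φ = 2·arctan(exp(y/R)) − 90° = 2·arctan(1.68555) − 90° = 28.64060385°.

lat 28.640604°, lon 75.311403°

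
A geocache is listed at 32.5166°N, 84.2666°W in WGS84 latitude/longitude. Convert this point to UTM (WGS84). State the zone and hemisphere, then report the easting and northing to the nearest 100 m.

Zone 16N: E 756800 m, N 3601000 m

Longitude -84.2666° lies in the 6° band [-90°, -84°), giving zone 16; latitude is north of the equator, so 16N.
Zone 16 central meridian λ₀ = 6×16 − 183 = -87°; Δλ = +2.7334°.
Transverse Mercator on WGS84 with k₀ = 0.9996 gives E = 756767.571 m, N = 3600993.115 m.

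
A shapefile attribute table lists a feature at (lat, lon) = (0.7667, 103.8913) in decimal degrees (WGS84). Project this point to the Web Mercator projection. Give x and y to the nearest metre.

x 11565127 m, y 85351 m

Web Mercator is spherical with R = a = 6378137 m.
x = R·λ = 6378137 × 1.813245249 = 11565126.614 m.
y = R·ln tan(π/4 + φ/2) = 6378137 × 0.013381839 = 85351.201 m.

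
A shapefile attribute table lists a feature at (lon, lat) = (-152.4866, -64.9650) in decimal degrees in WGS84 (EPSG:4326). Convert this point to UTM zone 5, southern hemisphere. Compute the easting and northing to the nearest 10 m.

Zone 5 central meridian λ₀ = 6×5 − 183 = -153°; Δλ = +0.5134°.
Transverse Mercator on WGS84 with k₀ = 0.9996 gives E = 524241.694 m, N = 2795347.683 m.

E 524240 m, N 2795350 m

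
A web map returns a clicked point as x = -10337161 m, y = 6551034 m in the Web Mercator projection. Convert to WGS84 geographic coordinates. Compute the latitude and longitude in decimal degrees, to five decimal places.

lat 50.60110°, lon -92.86030°

R = 6378137 m. λ = x/R = -92.86029721°.
φ = 2·arctan(exp(y/R)) − 90° = 2·arctan(2.79298) − 90° = 50.60110021°.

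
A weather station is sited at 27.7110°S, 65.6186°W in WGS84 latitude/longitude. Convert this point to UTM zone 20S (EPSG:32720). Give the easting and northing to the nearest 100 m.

E 241800 m, N 6932100 m

Zone 20 central meridian λ₀ = 6×20 − 183 = -63°; Δλ = -2.6186°.
Transverse Mercator on WGS84 with k₀ = 0.9996 gives E = 241797.636 m, N = 6932066.000 m.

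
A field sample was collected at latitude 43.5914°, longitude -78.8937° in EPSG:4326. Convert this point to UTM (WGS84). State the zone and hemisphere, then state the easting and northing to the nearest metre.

Zone 17N: E 670027 m, N 4828648 m

Longitude -78.8937° lies in the 6° band [-84°, -78°), giving zone 17; latitude is north of the equator, so 17N.
Zone 17 central meridian λ₀ = 6×17 − 183 = -81°; Δλ = +2.1063°.
Transverse Mercator on WGS84 with k₀ = 0.9996 gives E = 670027.270 m, N = 4828647.569 m.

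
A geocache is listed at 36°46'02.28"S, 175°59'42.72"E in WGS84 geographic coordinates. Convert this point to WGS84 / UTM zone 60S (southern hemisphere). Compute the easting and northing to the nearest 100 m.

Zone 60 central meridian λ₀ = 6×60 − 183 = 177°; Δλ = -1.0048°.
Transverse Mercator on WGS84 with k₀ = 0.9996 gives E = 410323.828 m, N = 5930470.593 m.

E 410300 m, N 5930500 m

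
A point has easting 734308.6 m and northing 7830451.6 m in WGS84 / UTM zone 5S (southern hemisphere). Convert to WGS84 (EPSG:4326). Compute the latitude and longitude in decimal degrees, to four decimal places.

Zone 5S: λ₀ = -153°, k₀ = 0.9996, false easting 500000 m, false northing 10000000 m.
Meridian distance M = (N − FN)/k₀ = -2170416.6 m.
Inverse transverse Mercator on WGS84 gives φ = -19.60719983°, λ = -150.76599978°.

lat -19.6072°, lon -150.7660°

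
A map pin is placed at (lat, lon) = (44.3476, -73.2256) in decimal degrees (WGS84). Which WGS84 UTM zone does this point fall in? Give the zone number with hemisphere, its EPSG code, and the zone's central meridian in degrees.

Zone 18N (EPSG:32618), central meridian -75°

UTM zone = ⌊(λ + 180)/6⌋ + 1; -73.2256° ∈ [-78°, -72°) → zone 18.
Hemisphere: N (φ ≥ 0).
Central meridian λ₀ = 6×18 − 183 = -75°.
EPSG code: 32618.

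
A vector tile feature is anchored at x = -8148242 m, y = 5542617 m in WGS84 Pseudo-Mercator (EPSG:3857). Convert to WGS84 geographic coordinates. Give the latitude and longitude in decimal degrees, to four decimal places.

lat 44.4966°, lon -73.1969°

R = 6378137 m. λ = x/R = -73.19690327°.
φ = 2·arctan(exp(y/R)) − 90° = 2·arctan(2.38453) − 90° = 44.49660276°.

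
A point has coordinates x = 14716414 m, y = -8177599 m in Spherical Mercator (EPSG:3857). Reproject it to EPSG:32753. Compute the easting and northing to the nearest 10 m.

E 339090 m, N 3458010 m

Web Mercator inverse (R = 6378137 m) → φ = -58.98709897°, λ = 132.19979624°.
UTM 53S forward: E = 339091.694 m, N = 3458013.548 m.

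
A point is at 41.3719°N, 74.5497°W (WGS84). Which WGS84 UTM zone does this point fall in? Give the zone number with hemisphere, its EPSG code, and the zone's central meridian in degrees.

Zone 18N (EPSG:32618), central meridian -75°

UTM zone = ⌊(λ + 180)/6⌋ + 1; -74.5497° ∈ [-78°, -72°) → zone 18.
Hemisphere: N (φ ≥ 0).
Central meridian λ₀ = 6×18 − 183 = -75°.
EPSG code: 32618.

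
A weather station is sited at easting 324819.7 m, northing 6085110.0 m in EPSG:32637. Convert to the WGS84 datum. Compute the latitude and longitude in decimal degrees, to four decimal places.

lat 54.8823°, lon 36.2691°

Zone 37N: λ₀ = 39°, k₀ = 0.9996, false easting 500000 m.
Meridian distance M = (N − FN)/k₀ = 6087545.0 m.
Inverse transverse Mercator on WGS84 gives φ = 54.88230018°, λ = 36.26909931°.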